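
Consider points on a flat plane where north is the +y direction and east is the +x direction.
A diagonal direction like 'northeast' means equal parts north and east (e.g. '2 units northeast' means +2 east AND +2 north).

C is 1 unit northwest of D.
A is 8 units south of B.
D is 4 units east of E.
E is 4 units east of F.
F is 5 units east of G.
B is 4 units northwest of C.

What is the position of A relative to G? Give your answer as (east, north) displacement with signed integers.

Place G at the origin (east=0, north=0).
  F is 5 units east of G: delta (east=+5, north=+0); F at (east=5, north=0).
  E is 4 units east of F: delta (east=+4, north=+0); E at (east=9, north=0).
  D is 4 units east of E: delta (east=+4, north=+0); D at (east=13, north=0).
  C is 1 unit northwest of D: delta (east=-1, north=+1); C at (east=12, north=1).
  B is 4 units northwest of C: delta (east=-4, north=+4); B at (east=8, north=5).
  A is 8 units south of B: delta (east=+0, north=-8); A at (east=8, north=-3).
Therefore A relative to G: (east=8, north=-3).

Answer: A is at (east=8, north=-3) relative to G.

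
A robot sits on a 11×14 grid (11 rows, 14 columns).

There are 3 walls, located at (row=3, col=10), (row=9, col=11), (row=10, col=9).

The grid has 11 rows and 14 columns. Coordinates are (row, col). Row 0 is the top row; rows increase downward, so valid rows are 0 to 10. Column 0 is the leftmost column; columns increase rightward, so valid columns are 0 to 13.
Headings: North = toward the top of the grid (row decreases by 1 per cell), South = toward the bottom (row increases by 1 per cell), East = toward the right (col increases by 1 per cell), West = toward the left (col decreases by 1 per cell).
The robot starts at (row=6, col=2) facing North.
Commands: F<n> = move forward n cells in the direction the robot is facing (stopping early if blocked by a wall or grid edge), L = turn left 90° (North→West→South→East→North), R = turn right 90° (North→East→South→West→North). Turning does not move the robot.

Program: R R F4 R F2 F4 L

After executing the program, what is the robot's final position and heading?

Answer: Final position: (row=10, col=0), facing South

Derivation:
Start: (row=6, col=2), facing North
  R: turn right, now facing East
  R: turn right, now facing South
  F4: move forward 4, now at (row=10, col=2)
  R: turn right, now facing West
  F2: move forward 2, now at (row=10, col=0)
  F4: move forward 0/4 (blocked), now at (row=10, col=0)
  L: turn left, now facing South
Final: (row=10, col=0), facing South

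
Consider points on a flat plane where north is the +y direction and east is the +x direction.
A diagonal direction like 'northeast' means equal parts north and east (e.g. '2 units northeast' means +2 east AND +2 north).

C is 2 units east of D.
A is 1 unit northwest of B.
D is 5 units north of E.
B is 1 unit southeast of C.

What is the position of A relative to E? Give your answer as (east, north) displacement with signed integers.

Place E at the origin (east=0, north=0).
  D is 5 units north of E: delta (east=+0, north=+5); D at (east=0, north=5).
  C is 2 units east of D: delta (east=+2, north=+0); C at (east=2, north=5).
  B is 1 unit southeast of C: delta (east=+1, north=-1); B at (east=3, north=4).
  A is 1 unit northwest of B: delta (east=-1, north=+1); A at (east=2, north=5).
Therefore A relative to E: (east=2, north=5).

Answer: A is at (east=2, north=5) relative to E.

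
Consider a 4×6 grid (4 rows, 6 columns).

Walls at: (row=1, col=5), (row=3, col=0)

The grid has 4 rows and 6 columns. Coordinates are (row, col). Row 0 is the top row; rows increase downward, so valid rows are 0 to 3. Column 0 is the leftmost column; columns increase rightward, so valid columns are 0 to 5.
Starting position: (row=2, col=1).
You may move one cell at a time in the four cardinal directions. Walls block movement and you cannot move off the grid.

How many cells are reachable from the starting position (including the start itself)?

BFS flood-fill from (row=2, col=1):
  Distance 0: (row=2, col=1)
  Distance 1: (row=1, col=1), (row=2, col=0), (row=2, col=2), (row=3, col=1)
  Distance 2: (row=0, col=1), (row=1, col=0), (row=1, col=2), (row=2, col=3), (row=3, col=2)
  Distance 3: (row=0, col=0), (row=0, col=2), (row=1, col=3), (row=2, col=4), (row=3, col=3)
  Distance 4: (row=0, col=3), (row=1, col=4), (row=2, col=5), (row=3, col=4)
  Distance 5: (row=0, col=4), (row=3, col=5)
  Distance 6: (row=0, col=5)
Total reachable: 22 (grid has 22 open cells total)

Answer: Reachable cells: 22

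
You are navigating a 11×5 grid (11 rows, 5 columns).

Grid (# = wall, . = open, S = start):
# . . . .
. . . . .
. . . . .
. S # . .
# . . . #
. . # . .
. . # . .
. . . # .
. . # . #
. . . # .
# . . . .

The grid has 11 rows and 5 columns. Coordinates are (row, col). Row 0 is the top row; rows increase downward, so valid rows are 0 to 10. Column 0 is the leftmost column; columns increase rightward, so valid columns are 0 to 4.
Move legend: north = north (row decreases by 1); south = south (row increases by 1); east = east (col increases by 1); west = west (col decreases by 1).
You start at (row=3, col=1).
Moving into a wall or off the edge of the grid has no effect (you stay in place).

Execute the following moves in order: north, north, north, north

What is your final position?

Start: (row=3, col=1)
  north (north): (row=3, col=1) -> (row=2, col=1)
  north (north): (row=2, col=1) -> (row=1, col=1)
  north (north): (row=1, col=1) -> (row=0, col=1)
  north (north): blocked, stay at (row=0, col=1)
Final: (row=0, col=1)

Answer: Final position: (row=0, col=1)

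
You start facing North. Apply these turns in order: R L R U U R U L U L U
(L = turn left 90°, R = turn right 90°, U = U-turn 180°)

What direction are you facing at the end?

Start: North
  R (right (90° clockwise)) -> East
  L (left (90° counter-clockwise)) -> North
  R (right (90° clockwise)) -> East
  U (U-turn (180°)) -> West
  U (U-turn (180°)) -> East
  R (right (90° clockwise)) -> South
  U (U-turn (180°)) -> North
  L (left (90° counter-clockwise)) -> West
  U (U-turn (180°)) -> East
  L (left (90° counter-clockwise)) -> North
  U (U-turn (180°)) -> South
Final: South

Answer: Final heading: South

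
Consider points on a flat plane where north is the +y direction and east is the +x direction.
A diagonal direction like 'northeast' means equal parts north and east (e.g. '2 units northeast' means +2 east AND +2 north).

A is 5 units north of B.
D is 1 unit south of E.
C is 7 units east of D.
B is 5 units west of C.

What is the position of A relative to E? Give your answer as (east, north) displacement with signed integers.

Place E at the origin (east=0, north=0).
  D is 1 unit south of E: delta (east=+0, north=-1); D at (east=0, north=-1).
  C is 7 units east of D: delta (east=+7, north=+0); C at (east=7, north=-1).
  B is 5 units west of C: delta (east=-5, north=+0); B at (east=2, north=-1).
  A is 5 units north of B: delta (east=+0, north=+5); A at (east=2, north=4).
Therefore A relative to E: (east=2, north=4).

Answer: A is at (east=2, north=4) relative to E.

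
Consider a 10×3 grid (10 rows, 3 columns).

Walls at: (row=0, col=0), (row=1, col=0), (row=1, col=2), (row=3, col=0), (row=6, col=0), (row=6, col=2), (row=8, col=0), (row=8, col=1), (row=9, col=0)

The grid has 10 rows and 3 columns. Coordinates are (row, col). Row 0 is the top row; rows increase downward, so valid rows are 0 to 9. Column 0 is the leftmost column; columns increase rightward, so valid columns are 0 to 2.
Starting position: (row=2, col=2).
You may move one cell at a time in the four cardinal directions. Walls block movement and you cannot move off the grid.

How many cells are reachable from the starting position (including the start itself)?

BFS flood-fill from (row=2, col=2):
  Distance 0: (row=2, col=2)
  Distance 1: (row=2, col=1), (row=3, col=2)
  Distance 2: (row=1, col=1), (row=2, col=0), (row=3, col=1), (row=4, col=2)
  Distance 3: (row=0, col=1), (row=4, col=1), (row=5, col=2)
  Distance 4: (row=0, col=2), (row=4, col=0), (row=5, col=1)
  Distance 5: (row=5, col=0), (row=6, col=1)
  Distance 6: (row=7, col=1)
  Distance 7: (row=7, col=0), (row=7, col=2)
  Distance 8: (row=8, col=2)
  Distance 9: (row=9, col=2)
  Distance 10: (row=9, col=1)
Total reachable: 21 (grid has 21 open cells total)

Answer: Reachable cells: 21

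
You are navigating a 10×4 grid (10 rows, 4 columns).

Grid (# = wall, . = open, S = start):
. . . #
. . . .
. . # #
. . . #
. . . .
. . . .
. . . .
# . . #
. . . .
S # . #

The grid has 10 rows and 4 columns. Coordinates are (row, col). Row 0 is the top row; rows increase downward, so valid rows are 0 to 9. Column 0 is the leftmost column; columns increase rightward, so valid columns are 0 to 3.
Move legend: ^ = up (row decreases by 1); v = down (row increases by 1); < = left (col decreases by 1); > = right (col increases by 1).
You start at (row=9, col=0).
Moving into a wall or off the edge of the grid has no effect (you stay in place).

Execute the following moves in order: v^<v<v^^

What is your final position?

Answer: Final position: (row=8, col=0)

Derivation:
Start: (row=9, col=0)
  v (down): blocked, stay at (row=9, col=0)
  ^ (up): (row=9, col=0) -> (row=8, col=0)
  < (left): blocked, stay at (row=8, col=0)
  v (down): (row=8, col=0) -> (row=9, col=0)
  < (left): blocked, stay at (row=9, col=0)
  v (down): blocked, stay at (row=9, col=0)
  ^ (up): (row=9, col=0) -> (row=8, col=0)
  ^ (up): blocked, stay at (row=8, col=0)
Final: (row=8, col=0)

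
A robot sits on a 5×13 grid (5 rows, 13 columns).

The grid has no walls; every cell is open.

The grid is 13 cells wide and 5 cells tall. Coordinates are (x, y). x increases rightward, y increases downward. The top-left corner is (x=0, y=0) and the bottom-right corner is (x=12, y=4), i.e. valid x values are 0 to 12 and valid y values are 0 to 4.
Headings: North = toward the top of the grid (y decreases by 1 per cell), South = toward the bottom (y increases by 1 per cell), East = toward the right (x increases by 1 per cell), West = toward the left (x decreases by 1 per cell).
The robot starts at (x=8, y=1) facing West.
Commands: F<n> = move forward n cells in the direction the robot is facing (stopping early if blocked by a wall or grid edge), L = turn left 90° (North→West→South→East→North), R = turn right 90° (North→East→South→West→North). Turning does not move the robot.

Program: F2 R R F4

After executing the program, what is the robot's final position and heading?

Answer: Final position: (x=10, y=1), facing East

Derivation:
Start: (x=8, y=1), facing West
  F2: move forward 2, now at (x=6, y=1)
  R: turn right, now facing North
  R: turn right, now facing East
  F4: move forward 4, now at (x=10, y=1)
Final: (x=10, y=1), facing East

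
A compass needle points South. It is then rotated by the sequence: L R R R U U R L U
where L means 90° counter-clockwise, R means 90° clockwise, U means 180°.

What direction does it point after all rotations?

Answer: Final heading: South

Derivation:
Start: South
  L (left (90° counter-clockwise)) -> East
  R (right (90° clockwise)) -> South
  R (right (90° clockwise)) -> West
  R (right (90° clockwise)) -> North
  U (U-turn (180°)) -> South
  U (U-turn (180°)) -> North
  R (right (90° clockwise)) -> East
  L (left (90° counter-clockwise)) -> North
  U (U-turn (180°)) -> South
Final: South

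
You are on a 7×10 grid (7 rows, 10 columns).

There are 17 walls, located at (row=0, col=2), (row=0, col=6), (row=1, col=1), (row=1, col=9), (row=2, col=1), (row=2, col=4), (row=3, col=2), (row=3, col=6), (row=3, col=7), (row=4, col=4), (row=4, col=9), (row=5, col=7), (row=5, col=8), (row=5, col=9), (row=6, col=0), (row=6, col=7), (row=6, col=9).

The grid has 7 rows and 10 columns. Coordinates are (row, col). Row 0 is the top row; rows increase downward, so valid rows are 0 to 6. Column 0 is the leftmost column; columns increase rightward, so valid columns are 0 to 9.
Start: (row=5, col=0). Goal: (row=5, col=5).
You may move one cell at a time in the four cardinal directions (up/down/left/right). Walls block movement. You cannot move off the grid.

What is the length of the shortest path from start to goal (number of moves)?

BFS from (row=5, col=0) until reaching (row=5, col=5):
  Distance 0: (row=5, col=0)
  Distance 1: (row=4, col=0), (row=5, col=1)
  Distance 2: (row=3, col=0), (row=4, col=1), (row=5, col=2), (row=6, col=1)
  Distance 3: (row=2, col=0), (row=3, col=1), (row=4, col=2), (row=5, col=3), (row=6, col=2)
  Distance 4: (row=1, col=0), (row=4, col=3), (row=5, col=4), (row=6, col=3)
  Distance 5: (row=0, col=0), (row=3, col=3), (row=5, col=5), (row=6, col=4)  <- goal reached here
One shortest path (5 moves): (row=5, col=0) -> (row=5, col=1) -> (row=5, col=2) -> (row=5, col=3) -> (row=5, col=4) -> (row=5, col=5)

Answer: Shortest path length: 5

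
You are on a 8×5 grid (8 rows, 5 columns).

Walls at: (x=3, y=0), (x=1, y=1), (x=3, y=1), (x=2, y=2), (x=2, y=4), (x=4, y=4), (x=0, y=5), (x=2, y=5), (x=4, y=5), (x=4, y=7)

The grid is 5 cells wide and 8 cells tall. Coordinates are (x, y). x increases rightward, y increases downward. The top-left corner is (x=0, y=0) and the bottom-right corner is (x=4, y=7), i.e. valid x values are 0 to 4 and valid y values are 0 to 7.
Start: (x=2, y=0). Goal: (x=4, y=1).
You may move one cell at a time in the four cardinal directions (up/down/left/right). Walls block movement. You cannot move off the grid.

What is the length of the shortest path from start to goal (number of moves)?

Answer: Shortest path length: 11

Derivation:
BFS from (x=2, y=0) until reaching (x=4, y=1):
  Distance 0: (x=2, y=0)
  Distance 1: (x=1, y=0), (x=2, y=1)
  Distance 2: (x=0, y=0)
  Distance 3: (x=0, y=1)
  Distance 4: (x=0, y=2)
  Distance 5: (x=1, y=2), (x=0, y=3)
  Distance 6: (x=1, y=3), (x=0, y=4)
  Distance 7: (x=2, y=3), (x=1, y=4)
  Distance 8: (x=3, y=3), (x=1, y=5)
  Distance 9: (x=3, y=2), (x=4, y=3), (x=3, y=4), (x=1, y=6)
  Distance 10: (x=4, y=2), (x=3, y=5), (x=0, y=6), (x=2, y=6), (x=1, y=7)
  Distance 11: (x=4, y=1), (x=3, y=6), (x=0, y=7), (x=2, y=7)  <- goal reached here
One shortest path (11 moves): (x=2, y=0) -> (x=1, y=0) -> (x=0, y=0) -> (x=0, y=1) -> (x=0, y=2) -> (x=1, y=2) -> (x=1, y=3) -> (x=2, y=3) -> (x=3, y=3) -> (x=4, y=3) -> (x=4, y=2) -> (x=4, y=1)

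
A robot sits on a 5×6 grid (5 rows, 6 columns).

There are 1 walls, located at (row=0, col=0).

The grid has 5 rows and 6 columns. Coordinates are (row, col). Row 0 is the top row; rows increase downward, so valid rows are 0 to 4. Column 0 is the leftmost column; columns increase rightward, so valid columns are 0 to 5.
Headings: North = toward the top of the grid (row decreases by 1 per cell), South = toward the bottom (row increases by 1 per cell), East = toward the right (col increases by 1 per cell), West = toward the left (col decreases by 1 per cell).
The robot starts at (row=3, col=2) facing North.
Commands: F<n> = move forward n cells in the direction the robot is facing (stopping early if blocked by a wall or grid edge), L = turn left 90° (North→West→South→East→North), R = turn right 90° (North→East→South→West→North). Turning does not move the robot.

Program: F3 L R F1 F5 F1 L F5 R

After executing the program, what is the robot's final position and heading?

Answer: Final position: (row=0, col=1), facing North

Derivation:
Start: (row=3, col=2), facing North
  F3: move forward 3, now at (row=0, col=2)
  L: turn left, now facing West
  R: turn right, now facing North
  F1: move forward 0/1 (blocked), now at (row=0, col=2)
  F5: move forward 0/5 (blocked), now at (row=0, col=2)
  F1: move forward 0/1 (blocked), now at (row=0, col=2)
  L: turn left, now facing West
  F5: move forward 1/5 (blocked), now at (row=0, col=1)
  R: turn right, now facing North
Final: (row=0, col=1), facing North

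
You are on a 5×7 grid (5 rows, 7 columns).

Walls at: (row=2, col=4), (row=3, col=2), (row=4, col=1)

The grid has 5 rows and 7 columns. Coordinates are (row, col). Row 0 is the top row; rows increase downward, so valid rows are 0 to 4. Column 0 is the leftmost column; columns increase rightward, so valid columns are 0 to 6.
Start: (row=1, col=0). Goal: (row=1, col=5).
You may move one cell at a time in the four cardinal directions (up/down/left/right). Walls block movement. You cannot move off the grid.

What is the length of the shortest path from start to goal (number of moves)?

Answer: Shortest path length: 5

Derivation:
BFS from (row=1, col=0) until reaching (row=1, col=5):
  Distance 0: (row=1, col=0)
  Distance 1: (row=0, col=0), (row=1, col=1), (row=2, col=0)
  Distance 2: (row=0, col=1), (row=1, col=2), (row=2, col=1), (row=3, col=0)
  Distance 3: (row=0, col=2), (row=1, col=3), (row=2, col=2), (row=3, col=1), (row=4, col=0)
  Distance 4: (row=0, col=3), (row=1, col=4), (row=2, col=3)
  Distance 5: (row=0, col=4), (row=1, col=5), (row=3, col=3)  <- goal reached here
One shortest path (5 moves): (row=1, col=0) -> (row=1, col=1) -> (row=1, col=2) -> (row=1, col=3) -> (row=1, col=4) -> (row=1, col=5)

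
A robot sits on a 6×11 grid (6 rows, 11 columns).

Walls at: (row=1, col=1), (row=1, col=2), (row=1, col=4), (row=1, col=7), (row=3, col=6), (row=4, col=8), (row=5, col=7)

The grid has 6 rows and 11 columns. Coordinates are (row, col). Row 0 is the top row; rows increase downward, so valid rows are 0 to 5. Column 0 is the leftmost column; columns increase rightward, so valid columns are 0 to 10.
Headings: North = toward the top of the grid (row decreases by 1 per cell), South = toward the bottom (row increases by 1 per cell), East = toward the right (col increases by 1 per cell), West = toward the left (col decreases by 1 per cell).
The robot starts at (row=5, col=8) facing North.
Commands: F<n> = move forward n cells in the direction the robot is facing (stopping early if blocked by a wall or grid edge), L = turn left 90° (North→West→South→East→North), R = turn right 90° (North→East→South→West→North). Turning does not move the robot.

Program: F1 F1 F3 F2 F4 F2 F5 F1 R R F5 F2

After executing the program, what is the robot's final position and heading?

Start: (row=5, col=8), facing North
  F1: move forward 0/1 (blocked), now at (row=5, col=8)
  F1: move forward 0/1 (blocked), now at (row=5, col=8)
  F3: move forward 0/3 (blocked), now at (row=5, col=8)
  F2: move forward 0/2 (blocked), now at (row=5, col=8)
  F4: move forward 0/4 (blocked), now at (row=5, col=8)
  F2: move forward 0/2 (blocked), now at (row=5, col=8)
  F5: move forward 0/5 (blocked), now at (row=5, col=8)
  F1: move forward 0/1 (blocked), now at (row=5, col=8)
  R: turn right, now facing East
  R: turn right, now facing South
  F5: move forward 0/5 (blocked), now at (row=5, col=8)
  F2: move forward 0/2 (blocked), now at (row=5, col=8)
Final: (row=5, col=8), facing South

Answer: Final position: (row=5, col=8), facing South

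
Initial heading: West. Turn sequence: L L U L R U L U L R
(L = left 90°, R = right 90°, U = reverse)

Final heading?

Answer: Final heading: South

Derivation:
Start: West
  L (left (90° counter-clockwise)) -> South
  L (left (90° counter-clockwise)) -> East
  U (U-turn (180°)) -> West
  L (left (90° counter-clockwise)) -> South
  R (right (90° clockwise)) -> West
  U (U-turn (180°)) -> East
  L (left (90° counter-clockwise)) -> North
  U (U-turn (180°)) -> South
  L (left (90° counter-clockwise)) -> East
  R (right (90° clockwise)) -> South
Final: South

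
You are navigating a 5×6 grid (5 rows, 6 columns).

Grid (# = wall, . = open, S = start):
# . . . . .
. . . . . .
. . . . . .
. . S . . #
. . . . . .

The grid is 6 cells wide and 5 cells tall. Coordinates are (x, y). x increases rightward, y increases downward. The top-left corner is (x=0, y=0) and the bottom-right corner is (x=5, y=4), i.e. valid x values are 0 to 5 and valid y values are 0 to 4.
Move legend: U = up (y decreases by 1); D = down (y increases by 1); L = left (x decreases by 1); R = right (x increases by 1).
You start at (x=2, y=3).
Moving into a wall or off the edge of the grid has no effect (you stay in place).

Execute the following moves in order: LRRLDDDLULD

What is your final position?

Answer: Final position: (x=0, y=4)

Derivation:
Start: (x=2, y=3)
  L (left): (x=2, y=3) -> (x=1, y=3)
  R (right): (x=1, y=3) -> (x=2, y=3)
  R (right): (x=2, y=3) -> (x=3, y=3)
  L (left): (x=3, y=3) -> (x=2, y=3)
  D (down): (x=2, y=3) -> (x=2, y=4)
  D (down): blocked, stay at (x=2, y=4)
  D (down): blocked, stay at (x=2, y=4)
  L (left): (x=2, y=4) -> (x=1, y=4)
  U (up): (x=1, y=4) -> (x=1, y=3)
  L (left): (x=1, y=3) -> (x=0, y=3)
  D (down): (x=0, y=3) -> (x=0, y=4)
Final: (x=0, y=4)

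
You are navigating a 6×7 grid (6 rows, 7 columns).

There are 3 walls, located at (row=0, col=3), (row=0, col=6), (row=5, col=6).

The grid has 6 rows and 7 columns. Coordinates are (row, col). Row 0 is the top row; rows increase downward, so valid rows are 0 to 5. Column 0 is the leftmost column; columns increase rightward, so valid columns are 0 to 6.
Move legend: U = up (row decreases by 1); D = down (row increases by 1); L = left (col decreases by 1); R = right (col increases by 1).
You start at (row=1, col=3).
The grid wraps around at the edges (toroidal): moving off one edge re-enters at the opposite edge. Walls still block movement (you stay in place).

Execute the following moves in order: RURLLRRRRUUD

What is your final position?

Answer: Final position: (row=5, col=5)

Derivation:
Start: (row=1, col=3)
  R (right): (row=1, col=3) -> (row=1, col=4)
  U (up): (row=1, col=4) -> (row=0, col=4)
  R (right): (row=0, col=4) -> (row=0, col=5)
  L (left): (row=0, col=5) -> (row=0, col=4)
  L (left): blocked, stay at (row=0, col=4)
  R (right): (row=0, col=4) -> (row=0, col=5)
  [×3]R (right): blocked, stay at (row=0, col=5)
  U (up): (row=0, col=5) -> (row=5, col=5)
  U (up): (row=5, col=5) -> (row=4, col=5)
  D (down): (row=4, col=5) -> (row=5, col=5)
Final: (row=5, col=5)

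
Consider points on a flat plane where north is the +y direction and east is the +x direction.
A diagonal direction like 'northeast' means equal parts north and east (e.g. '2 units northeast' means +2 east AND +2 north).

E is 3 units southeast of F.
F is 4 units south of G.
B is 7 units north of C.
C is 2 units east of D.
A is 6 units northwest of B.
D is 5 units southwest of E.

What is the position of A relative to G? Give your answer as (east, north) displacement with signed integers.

Place G at the origin (east=0, north=0).
  F is 4 units south of G: delta (east=+0, north=-4); F at (east=0, north=-4).
  E is 3 units southeast of F: delta (east=+3, north=-3); E at (east=3, north=-7).
  D is 5 units southwest of E: delta (east=-5, north=-5); D at (east=-2, north=-12).
  C is 2 units east of D: delta (east=+2, north=+0); C at (east=0, north=-12).
  B is 7 units north of C: delta (east=+0, north=+7); B at (east=0, north=-5).
  A is 6 units northwest of B: delta (east=-6, north=+6); A at (east=-6, north=1).
Therefore A relative to G: (east=-6, north=1).

Answer: A is at (east=-6, north=1) relative to G.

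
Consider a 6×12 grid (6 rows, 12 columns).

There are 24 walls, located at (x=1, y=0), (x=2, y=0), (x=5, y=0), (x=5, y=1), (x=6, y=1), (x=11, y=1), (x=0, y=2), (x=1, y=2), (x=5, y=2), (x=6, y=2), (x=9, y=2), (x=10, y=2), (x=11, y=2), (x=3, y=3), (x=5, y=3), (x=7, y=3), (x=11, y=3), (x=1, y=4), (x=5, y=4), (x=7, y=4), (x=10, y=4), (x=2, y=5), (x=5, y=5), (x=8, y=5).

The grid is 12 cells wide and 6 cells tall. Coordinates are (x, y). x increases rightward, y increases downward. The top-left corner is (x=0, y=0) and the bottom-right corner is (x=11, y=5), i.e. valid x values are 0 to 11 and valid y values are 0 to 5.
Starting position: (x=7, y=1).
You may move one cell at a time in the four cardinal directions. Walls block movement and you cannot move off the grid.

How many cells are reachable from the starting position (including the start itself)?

BFS flood-fill from (x=7, y=1):
  Distance 0: (x=7, y=1)
  Distance 1: (x=7, y=0), (x=8, y=1), (x=7, y=2)
  Distance 2: (x=6, y=0), (x=8, y=0), (x=9, y=1), (x=8, y=2)
  Distance 3: (x=9, y=0), (x=10, y=1), (x=8, y=3)
  Distance 4: (x=10, y=0), (x=9, y=3), (x=8, y=4)
  Distance 5: (x=11, y=0), (x=10, y=3), (x=9, y=4)
  Distance 6: (x=9, y=5)
  Distance 7: (x=10, y=5)
  Distance 8: (x=11, y=5)
  Distance 9: (x=11, y=4)
Total reachable: 21 (grid has 48 open cells total)

Answer: Reachable cells: 21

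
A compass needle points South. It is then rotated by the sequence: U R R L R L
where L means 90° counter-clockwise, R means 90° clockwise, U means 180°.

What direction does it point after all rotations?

Answer: Final heading: East

Derivation:
Start: South
  U (U-turn (180°)) -> North
  R (right (90° clockwise)) -> East
  R (right (90° clockwise)) -> South
  L (left (90° counter-clockwise)) -> East
  R (right (90° clockwise)) -> South
  L (left (90° counter-clockwise)) -> East
Final: East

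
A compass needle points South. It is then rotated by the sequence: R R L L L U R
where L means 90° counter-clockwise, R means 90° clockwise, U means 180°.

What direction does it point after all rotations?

Answer: Final heading: North

Derivation:
Start: South
  R (right (90° clockwise)) -> West
  R (right (90° clockwise)) -> North
  L (left (90° counter-clockwise)) -> West
  L (left (90° counter-clockwise)) -> South
  L (left (90° counter-clockwise)) -> East
  U (U-turn (180°)) -> West
  R (right (90° clockwise)) -> North
Final: North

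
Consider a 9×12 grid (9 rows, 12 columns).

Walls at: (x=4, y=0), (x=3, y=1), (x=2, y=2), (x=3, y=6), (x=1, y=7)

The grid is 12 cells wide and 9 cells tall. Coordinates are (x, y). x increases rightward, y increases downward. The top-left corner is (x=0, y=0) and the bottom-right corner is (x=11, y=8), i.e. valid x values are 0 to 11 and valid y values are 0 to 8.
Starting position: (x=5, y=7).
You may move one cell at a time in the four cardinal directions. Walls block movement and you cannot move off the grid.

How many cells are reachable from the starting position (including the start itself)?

Answer: Reachable cells: 103

Derivation:
BFS flood-fill from (x=5, y=7):
  Distance 0: (x=5, y=7)
  Distance 1: (x=5, y=6), (x=4, y=7), (x=6, y=7), (x=5, y=8)
  Distance 2: (x=5, y=5), (x=4, y=6), (x=6, y=6), (x=3, y=7), (x=7, y=7), (x=4, y=8), (x=6, y=8)
  Distance 3: (x=5, y=4), (x=4, y=5), (x=6, y=5), (x=7, y=6), (x=2, y=7), (x=8, y=7), (x=3, y=8), (x=7, y=8)
  Distance 4: (x=5, y=3), (x=4, y=4), (x=6, y=4), (x=3, y=5), (x=7, y=5), (x=2, y=6), (x=8, y=6), (x=9, y=7), (x=2, y=8), (x=8, y=8)
  Distance 5: (x=5, y=2), (x=4, y=3), (x=6, y=3), (x=3, y=4), (x=7, y=4), (x=2, y=5), (x=8, y=5), (x=1, y=6), (x=9, y=6), (x=10, y=7), (x=1, y=8), (x=9, y=8)
  Distance 6: (x=5, y=1), (x=4, y=2), (x=6, y=2), (x=3, y=3), (x=7, y=3), (x=2, y=4), (x=8, y=4), (x=1, y=5), (x=9, y=5), (x=0, y=6), (x=10, y=6), (x=11, y=7), (x=0, y=8), (x=10, y=8)
  Distance 7: (x=5, y=0), (x=4, y=1), (x=6, y=1), (x=3, y=2), (x=7, y=2), (x=2, y=3), (x=8, y=3), (x=1, y=4), (x=9, y=4), (x=0, y=5), (x=10, y=5), (x=11, y=6), (x=0, y=7), (x=11, y=8)
  Distance 8: (x=6, y=0), (x=7, y=1), (x=8, y=2), (x=1, y=3), (x=9, y=3), (x=0, y=4), (x=10, y=4), (x=11, y=5)
  Distance 9: (x=7, y=0), (x=8, y=1), (x=1, y=2), (x=9, y=2), (x=0, y=3), (x=10, y=3), (x=11, y=4)
  Distance 10: (x=8, y=0), (x=1, y=1), (x=9, y=1), (x=0, y=2), (x=10, y=2), (x=11, y=3)
  Distance 11: (x=1, y=0), (x=9, y=0), (x=0, y=1), (x=2, y=1), (x=10, y=1), (x=11, y=2)
  Distance 12: (x=0, y=0), (x=2, y=0), (x=10, y=0), (x=11, y=1)
  Distance 13: (x=3, y=0), (x=11, y=0)
Total reachable: 103 (grid has 103 open cells total)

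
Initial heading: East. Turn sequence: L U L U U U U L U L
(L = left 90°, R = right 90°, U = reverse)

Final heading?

Start: East
  L (left (90° counter-clockwise)) -> North
  U (U-turn (180°)) -> South
  L (left (90° counter-clockwise)) -> East
  U (U-turn (180°)) -> West
  U (U-turn (180°)) -> East
  U (U-turn (180°)) -> West
  U (U-turn (180°)) -> East
  L (left (90° counter-clockwise)) -> North
  U (U-turn (180°)) -> South
  L (left (90° counter-clockwise)) -> East
Final: East

Answer: Final heading: East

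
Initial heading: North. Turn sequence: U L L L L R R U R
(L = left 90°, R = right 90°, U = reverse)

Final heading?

Answer: Final heading: West

Derivation:
Start: North
  U (U-turn (180°)) -> South
  L (left (90° counter-clockwise)) -> East
  L (left (90° counter-clockwise)) -> North
  L (left (90° counter-clockwise)) -> West
  L (left (90° counter-clockwise)) -> South
  R (right (90° clockwise)) -> West
  R (right (90° clockwise)) -> North
  U (U-turn (180°)) -> South
  R (right (90° clockwise)) -> West
Final: West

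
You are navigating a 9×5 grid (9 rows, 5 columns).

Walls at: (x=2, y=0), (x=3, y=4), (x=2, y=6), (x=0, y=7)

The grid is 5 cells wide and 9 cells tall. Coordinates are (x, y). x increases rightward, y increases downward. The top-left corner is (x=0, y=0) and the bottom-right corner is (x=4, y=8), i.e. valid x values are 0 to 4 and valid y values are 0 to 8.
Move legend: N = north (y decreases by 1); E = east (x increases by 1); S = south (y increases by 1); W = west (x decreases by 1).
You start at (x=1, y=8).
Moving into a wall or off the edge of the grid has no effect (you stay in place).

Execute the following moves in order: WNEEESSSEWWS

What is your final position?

Start: (x=1, y=8)
  W (west): (x=1, y=8) -> (x=0, y=8)
  N (north): blocked, stay at (x=0, y=8)
  E (east): (x=0, y=8) -> (x=1, y=8)
  E (east): (x=1, y=8) -> (x=2, y=8)
  E (east): (x=2, y=8) -> (x=3, y=8)
  [×3]S (south): blocked, stay at (x=3, y=8)
  E (east): (x=3, y=8) -> (x=4, y=8)
  W (west): (x=4, y=8) -> (x=3, y=8)
  W (west): (x=3, y=8) -> (x=2, y=8)
  S (south): blocked, stay at (x=2, y=8)
Final: (x=2, y=8)

Answer: Final position: (x=2, y=8)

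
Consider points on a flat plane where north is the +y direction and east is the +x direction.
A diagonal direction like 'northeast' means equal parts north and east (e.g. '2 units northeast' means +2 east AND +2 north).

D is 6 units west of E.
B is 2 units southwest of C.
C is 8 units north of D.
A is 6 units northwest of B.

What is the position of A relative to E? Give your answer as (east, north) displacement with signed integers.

Place E at the origin (east=0, north=0).
  D is 6 units west of E: delta (east=-6, north=+0); D at (east=-6, north=0).
  C is 8 units north of D: delta (east=+0, north=+8); C at (east=-6, north=8).
  B is 2 units southwest of C: delta (east=-2, north=-2); B at (east=-8, north=6).
  A is 6 units northwest of B: delta (east=-6, north=+6); A at (east=-14, north=12).
Therefore A relative to E: (east=-14, north=12).

Answer: A is at (east=-14, north=12) relative to E.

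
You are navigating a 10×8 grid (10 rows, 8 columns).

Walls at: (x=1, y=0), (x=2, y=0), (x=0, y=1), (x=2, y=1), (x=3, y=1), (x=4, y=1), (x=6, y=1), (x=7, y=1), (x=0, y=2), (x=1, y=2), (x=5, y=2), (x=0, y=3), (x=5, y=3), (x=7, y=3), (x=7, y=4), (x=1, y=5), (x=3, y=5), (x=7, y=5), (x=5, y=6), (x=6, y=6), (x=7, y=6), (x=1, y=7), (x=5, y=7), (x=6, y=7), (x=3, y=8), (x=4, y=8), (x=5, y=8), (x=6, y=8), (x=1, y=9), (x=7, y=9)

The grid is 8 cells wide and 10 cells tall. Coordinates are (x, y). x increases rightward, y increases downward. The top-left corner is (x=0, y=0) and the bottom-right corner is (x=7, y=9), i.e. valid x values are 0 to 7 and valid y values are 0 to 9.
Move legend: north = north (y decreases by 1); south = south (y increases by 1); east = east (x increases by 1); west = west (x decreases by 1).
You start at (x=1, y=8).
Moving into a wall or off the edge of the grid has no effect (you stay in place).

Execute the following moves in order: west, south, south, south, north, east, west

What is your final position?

Answer: Final position: (x=0, y=8)

Derivation:
Start: (x=1, y=8)
  west (west): (x=1, y=8) -> (x=0, y=8)
  south (south): (x=0, y=8) -> (x=0, y=9)
  south (south): blocked, stay at (x=0, y=9)
  south (south): blocked, stay at (x=0, y=9)
  north (north): (x=0, y=9) -> (x=0, y=8)
  east (east): (x=0, y=8) -> (x=1, y=8)
  west (west): (x=1, y=8) -> (x=0, y=8)
Final: (x=0, y=8)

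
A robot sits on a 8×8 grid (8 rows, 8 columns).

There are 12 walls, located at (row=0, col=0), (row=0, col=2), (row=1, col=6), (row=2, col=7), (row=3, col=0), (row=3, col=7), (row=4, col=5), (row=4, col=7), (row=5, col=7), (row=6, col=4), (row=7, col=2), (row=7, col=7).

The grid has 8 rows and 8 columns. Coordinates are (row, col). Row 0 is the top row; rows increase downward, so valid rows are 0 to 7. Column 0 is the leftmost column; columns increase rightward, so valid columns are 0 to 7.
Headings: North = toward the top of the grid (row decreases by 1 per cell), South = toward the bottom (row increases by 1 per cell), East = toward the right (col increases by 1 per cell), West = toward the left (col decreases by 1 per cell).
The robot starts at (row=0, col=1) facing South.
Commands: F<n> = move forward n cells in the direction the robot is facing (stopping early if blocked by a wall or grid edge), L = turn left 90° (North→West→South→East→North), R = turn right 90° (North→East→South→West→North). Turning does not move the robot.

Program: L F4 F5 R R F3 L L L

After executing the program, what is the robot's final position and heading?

Start: (row=0, col=1), facing South
  L: turn left, now facing East
  F4: move forward 0/4 (blocked), now at (row=0, col=1)
  F5: move forward 0/5 (blocked), now at (row=0, col=1)
  R: turn right, now facing South
  R: turn right, now facing West
  F3: move forward 0/3 (blocked), now at (row=0, col=1)
  L: turn left, now facing South
  L: turn left, now facing East
  L: turn left, now facing North
Final: (row=0, col=1), facing North

Answer: Final position: (row=0, col=1), facing North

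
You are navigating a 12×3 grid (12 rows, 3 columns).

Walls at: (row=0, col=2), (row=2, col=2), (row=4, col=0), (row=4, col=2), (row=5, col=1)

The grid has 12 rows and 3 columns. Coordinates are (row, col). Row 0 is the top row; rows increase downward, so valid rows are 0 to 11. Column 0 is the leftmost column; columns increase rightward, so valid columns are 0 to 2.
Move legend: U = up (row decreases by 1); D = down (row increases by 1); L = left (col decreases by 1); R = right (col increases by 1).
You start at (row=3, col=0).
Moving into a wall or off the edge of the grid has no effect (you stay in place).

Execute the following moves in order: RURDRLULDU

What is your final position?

Answer: Final position: (row=2, col=0)

Derivation:
Start: (row=3, col=0)
  R (right): (row=3, col=0) -> (row=3, col=1)
  U (up): (row=3, col=1) -> (row=2, col=1)
  R (right): blocked, stay at (row=2, col=1)
  D (down): (row=2, col=1) -> (row=3, col=1)
  R (right): (row=3, col=1) -> (row=3, col=2)
  L (left): (row=3, col=2) -> (row=3, col=1)
  U (up): (row=3, col=1) -> (row=2, col=1)
  L (left): (row=2, col=1) -> (row=2, col=0)
  D (down): (row=2, col=0) -> (row=3, col=0)
  U (up): (row=3, col=0) -> (row=2, col=0)
Final: (row=2, col=0)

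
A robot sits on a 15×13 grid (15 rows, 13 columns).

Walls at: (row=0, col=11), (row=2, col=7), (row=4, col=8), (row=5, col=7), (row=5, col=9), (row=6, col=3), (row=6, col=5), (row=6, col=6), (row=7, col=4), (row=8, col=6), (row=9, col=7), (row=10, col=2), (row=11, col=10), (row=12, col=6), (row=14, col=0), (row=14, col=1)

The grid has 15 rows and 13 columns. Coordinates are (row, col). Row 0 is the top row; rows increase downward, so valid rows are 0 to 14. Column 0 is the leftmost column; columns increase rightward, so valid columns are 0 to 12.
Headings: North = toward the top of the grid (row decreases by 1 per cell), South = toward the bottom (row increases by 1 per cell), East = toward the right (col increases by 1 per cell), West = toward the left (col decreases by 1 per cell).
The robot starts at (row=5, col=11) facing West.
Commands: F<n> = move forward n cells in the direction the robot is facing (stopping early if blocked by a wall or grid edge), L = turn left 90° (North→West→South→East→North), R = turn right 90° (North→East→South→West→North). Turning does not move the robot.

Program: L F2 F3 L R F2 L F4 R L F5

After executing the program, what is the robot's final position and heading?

Answer: Final position: (row=12, col=12), facing East

Derivation:
Start: (row=5, col=11), facing West
  L: turn left, now facing South
  F2: move forward 2, now at (row=7, col=11)
  F3: move forward 3, now at (row=10, col=11)
  L: turn left, now facing East
  R: turn right, now facing South
  F2: move forward 2, now at (row=12, col=11)
  L: turn left, now facing East
  F4: move forward 1/4 (blocked), now at (row=12, col=12)
  R: turn right, now facing South
  L: turn left, now facing East
  F5: move forward 0/5 (blocked), now at (row=12, col=12)
Final: (row=12, col=12), facing East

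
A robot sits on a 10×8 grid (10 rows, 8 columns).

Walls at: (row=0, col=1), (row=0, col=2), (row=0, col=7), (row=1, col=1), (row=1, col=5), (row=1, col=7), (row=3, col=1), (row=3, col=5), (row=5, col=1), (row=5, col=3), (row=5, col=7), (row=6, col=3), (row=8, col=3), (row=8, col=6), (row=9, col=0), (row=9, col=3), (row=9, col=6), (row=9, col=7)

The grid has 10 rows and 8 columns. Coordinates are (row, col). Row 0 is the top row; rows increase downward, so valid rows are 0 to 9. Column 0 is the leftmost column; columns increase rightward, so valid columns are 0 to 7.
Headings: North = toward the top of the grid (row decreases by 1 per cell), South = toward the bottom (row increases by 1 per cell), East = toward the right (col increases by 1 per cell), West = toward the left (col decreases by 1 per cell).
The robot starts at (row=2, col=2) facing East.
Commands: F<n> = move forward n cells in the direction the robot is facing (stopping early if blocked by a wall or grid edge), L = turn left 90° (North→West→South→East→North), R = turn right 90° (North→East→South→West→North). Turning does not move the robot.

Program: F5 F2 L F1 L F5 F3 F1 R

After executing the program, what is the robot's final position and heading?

Answer: Final position: (row=2, col=0), facing North

Derivation:
Start: (row=2, col=2), facing East
  F5: move forward 5, now at (row=2, col=7)
  F2: move forward 0/2 (blocked), now at (row=2, col=7)
  L: turn left, now facing North
  F1: move forward 0/1 (blocked), now at (row=2, col=7)
  L: turn left, now facing West
  F5: move forward 5, now at (row=2, col=2)
  F3: move forward 2/3 (blocked), now at (row=2, col=0)
  F1: move forward 0/1 (blocked), now at (row=2, col=0)
  R: turn right, now facing North
Final: (row=2, col=0), facing North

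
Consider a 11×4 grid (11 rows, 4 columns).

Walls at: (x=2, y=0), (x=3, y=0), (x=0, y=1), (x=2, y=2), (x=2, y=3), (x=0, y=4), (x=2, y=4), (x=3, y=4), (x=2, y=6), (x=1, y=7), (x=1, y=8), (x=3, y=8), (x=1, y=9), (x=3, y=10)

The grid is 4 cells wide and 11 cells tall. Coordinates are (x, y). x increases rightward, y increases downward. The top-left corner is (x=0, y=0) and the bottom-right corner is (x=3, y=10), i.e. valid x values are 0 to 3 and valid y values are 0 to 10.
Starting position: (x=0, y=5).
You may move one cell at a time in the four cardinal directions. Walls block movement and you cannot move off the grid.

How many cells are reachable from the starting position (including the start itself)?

BFS flood-fill from (x=0, y=5):
  Distance 0: (x=0, y=5)
  Distance 1: (x=1, y=5), (x=0, y=6)
  Distance 2: (x=1, y=4), (x=2, y=5), (x=1, y=6), (x=0, y=7)
  Distance 3: (x=1, y=3), (x=3, y=5), (x=0, y=8)
  Distance 4: (x=1, y=2), (x=0, y=3), (x=3, y=6), (x=0, y=9)
  Distance 5: (x=1, y=1), (x=0, y=2), (x=3, y=7), (x=0, y=10)
  Distance 6: (x=1, y=0), (x=2, y=1), (x=2, y=7), (x=1, y=10)
  Distance 7: (x=0, y=0), (x=3, y=1), (x=2, y=8), (x=2, y=10)
  Distance 8: (x=3, y=2), (x=2, y=9)
  Distance 9: (x=3, y=3), (x=3, y=9)
Total reachable: 30 (grid has 30 open cells total)

Answer: Reachable cells: 30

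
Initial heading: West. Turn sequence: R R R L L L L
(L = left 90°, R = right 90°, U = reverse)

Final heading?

Answer: Final heading: South

Derivation:
Start: West
  R (right (90° clockwise)) -> North
  R (right (90° clockwise)) -> East
  R (right (90° clockwise)) -> South
  L (left (90° counter-clockwise)) -> East
  L (left (90° counter-clockwise)) -> North
  L (left (90° counter-clockwise)) -> West
  L (left (90° counter-clockwise)) -> South
Final: South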